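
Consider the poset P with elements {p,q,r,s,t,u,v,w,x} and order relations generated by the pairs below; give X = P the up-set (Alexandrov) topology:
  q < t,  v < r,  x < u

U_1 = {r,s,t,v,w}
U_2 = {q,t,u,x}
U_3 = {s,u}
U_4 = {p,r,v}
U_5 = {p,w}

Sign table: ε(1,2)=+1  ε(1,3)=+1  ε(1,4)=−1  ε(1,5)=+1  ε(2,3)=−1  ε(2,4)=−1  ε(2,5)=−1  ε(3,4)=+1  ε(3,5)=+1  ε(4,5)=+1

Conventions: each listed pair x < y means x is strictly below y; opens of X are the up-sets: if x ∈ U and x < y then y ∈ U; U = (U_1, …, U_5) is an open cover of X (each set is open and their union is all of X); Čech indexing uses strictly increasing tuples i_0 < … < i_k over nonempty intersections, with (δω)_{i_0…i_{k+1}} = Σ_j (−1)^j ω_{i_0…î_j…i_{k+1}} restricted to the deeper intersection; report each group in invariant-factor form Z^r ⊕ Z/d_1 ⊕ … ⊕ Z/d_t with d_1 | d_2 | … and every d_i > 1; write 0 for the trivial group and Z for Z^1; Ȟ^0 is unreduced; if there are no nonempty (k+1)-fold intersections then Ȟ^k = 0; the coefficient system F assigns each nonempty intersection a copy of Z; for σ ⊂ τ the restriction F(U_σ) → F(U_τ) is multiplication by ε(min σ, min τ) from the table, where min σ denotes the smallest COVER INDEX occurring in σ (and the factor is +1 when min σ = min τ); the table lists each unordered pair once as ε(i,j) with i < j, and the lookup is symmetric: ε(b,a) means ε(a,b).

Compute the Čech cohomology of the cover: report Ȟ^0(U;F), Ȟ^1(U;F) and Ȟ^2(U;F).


nonempty intersections:
  U12={t} U13={s} U14={r,v} U15={w} U23={u} U45={p}
C dims 5,6; δ0: rk 5, SNF 1^4·2
Ȟ^0: (5−5)−0=0 ⇒ 0
Ȟ^1: (6−0)−5=1 plus torsion [2] ⇒ Z ⊕ Z/2
Ȟ^2: (0−0)−0=0 ⇒ 0

Ȟ^0 = 0, Ȟ^1 = Z ⊕ Z/2, Ȟ^2 = 0


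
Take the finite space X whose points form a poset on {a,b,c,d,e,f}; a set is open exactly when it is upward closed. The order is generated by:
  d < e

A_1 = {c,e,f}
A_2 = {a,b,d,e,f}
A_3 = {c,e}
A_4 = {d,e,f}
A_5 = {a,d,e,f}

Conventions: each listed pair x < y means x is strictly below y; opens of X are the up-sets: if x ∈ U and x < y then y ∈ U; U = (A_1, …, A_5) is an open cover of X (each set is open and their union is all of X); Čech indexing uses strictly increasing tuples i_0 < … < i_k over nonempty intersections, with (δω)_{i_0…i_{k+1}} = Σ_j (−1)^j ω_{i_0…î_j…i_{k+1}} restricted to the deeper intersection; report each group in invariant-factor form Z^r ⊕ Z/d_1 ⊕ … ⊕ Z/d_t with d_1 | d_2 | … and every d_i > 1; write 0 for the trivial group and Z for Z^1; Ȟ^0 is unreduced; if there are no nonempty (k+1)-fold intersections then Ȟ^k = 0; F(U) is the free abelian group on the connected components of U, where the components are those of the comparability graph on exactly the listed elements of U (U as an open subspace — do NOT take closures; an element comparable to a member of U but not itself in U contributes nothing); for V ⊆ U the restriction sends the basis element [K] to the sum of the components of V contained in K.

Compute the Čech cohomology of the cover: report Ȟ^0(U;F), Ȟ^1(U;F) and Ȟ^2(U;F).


cover nerve:
  A12={e,f} A13={c,e} A14={e,f} A15={e,f} A23={e} A24={d,e,f} A25={a,d,e,f} A34={e} A35={e} A45={d,e,f}
  A123={e} A124={e,f} A125={e,f} A134={e} A135={e} A145={e,f} A234={e} A235={e} A245={d,e,f} A345={e}
  A1234={e} A1235={e} A1245={e,f} A1345={e} A2345={e}
  A12345={e}
components per intersection:
  A1: {c} {e} {f}
  A2: {a} {b} {d,e} {f}
  A3: {c} {e}
  A4: {d,e} {f}
  A5: {a} {d,e} {f}
  A12: {e} {f}
  A13: {c} {e}
  A14: {e} {f}
  A15: {e} {f}
  A23: {e}
  A24: {d,e} {f}
  A25: {a} {d,e} {f}
  A34: {e}
  A35: {e}
  A45: {d,e} {f}
  A123: {e}
  A124: {e} {f}
  A125: {e} {f}
  A134: {e}
  A135: {e}
  A145: {e} {f}
  A234: {e}
  A235: {e}
  A245: {d,e} {f}
  A345: {e}
  A1234: {e}
  A1235: {e}
  A1245: {e} {f}
  A1345: {e}
  A2345: {e}
  A12345: {e}
C dims 14,18,14,6; δ0: rk 9, SNF 1^9; δ1: rk 9, SNF 1^9; δ2: rk 5, SNF 1^5
Ȟ^0: (14−9)−0=5 ⇒ Z^5
Ȟ^1: (18−9)−9=0 ⇒ 0
Ȟ^2: (14−5)−9=0 ⇒ 0

Ȟ^0(U;F) ≅ Z^5; Ȟ^1(U;F) ≅ 0; Ȟ^2(U;F) ≅ 0


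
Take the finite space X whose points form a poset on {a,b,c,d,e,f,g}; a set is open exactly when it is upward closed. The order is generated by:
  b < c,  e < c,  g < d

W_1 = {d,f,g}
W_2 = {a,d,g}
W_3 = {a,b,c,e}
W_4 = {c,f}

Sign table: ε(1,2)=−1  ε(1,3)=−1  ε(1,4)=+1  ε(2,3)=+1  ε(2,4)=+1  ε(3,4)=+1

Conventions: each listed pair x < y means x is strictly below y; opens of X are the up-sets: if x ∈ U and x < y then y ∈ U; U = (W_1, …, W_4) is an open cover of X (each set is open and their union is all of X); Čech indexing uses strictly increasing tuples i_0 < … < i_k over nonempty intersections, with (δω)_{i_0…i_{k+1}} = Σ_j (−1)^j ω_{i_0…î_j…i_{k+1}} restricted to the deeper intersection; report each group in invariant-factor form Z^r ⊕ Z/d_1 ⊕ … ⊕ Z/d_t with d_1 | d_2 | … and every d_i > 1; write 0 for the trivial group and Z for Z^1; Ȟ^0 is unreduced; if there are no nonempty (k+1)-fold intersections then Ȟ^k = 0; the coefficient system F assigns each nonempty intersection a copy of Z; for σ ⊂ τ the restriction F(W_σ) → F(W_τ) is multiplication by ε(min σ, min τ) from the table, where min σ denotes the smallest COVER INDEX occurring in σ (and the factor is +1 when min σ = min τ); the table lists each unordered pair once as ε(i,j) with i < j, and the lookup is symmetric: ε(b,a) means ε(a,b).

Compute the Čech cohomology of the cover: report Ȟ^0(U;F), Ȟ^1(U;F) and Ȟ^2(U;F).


Ȟ^0 ≅ 0; Ȟ^1 ≅ Z/2; Ȟ^2 ≅ 0

cover nerve:
  W12={d,g} W14={f} W23={a} W34={c}
C dims 4,4; δ0: rk 4, SNF 1^3·2
Ȟ^0: (4−4)−0=0 ⇒ 0
Ȟ^1: (4−0)−4=0 plus torsion [2] ⇒ Z/2
Ȟ^2: (0−0)−0=0 ⇒ 0


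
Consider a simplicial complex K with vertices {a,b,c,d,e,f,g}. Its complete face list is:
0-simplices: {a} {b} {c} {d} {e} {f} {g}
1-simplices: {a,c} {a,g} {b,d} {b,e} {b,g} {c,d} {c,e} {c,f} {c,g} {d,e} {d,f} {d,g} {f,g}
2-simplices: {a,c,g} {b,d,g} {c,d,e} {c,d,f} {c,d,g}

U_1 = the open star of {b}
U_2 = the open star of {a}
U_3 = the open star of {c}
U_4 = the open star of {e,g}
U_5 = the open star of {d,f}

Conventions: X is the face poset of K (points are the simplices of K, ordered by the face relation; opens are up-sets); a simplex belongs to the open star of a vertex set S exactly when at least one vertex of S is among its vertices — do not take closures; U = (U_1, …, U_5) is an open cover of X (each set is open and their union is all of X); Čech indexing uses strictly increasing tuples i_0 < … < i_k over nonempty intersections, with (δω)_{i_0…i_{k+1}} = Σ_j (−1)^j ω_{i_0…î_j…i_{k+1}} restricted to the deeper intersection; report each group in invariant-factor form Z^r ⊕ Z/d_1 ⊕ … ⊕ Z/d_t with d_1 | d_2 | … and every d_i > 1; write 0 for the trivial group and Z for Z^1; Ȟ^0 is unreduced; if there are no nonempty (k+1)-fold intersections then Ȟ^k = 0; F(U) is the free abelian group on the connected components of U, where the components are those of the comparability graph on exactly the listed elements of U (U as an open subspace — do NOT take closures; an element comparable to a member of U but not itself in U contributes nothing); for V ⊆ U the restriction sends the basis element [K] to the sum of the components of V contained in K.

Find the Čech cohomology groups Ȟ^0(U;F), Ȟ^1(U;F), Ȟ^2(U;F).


Ȟ^0 ≅ Z, Ȟ^1 ≅ Z^2, Ȟ^2 ≅ 0

nerve of the cover:
  U1={{b},{b,d},{b,e},{b,g},{b,d,g}} U2={{a},{a,c},{a,g},{a,c,g}} U3={{c},{a,c},{c,d},{c,e},{c,f},{c,g},{a,c,g},{c,d,e},{c,d,f},{c,d,g}} U4={{e},{g},{a,g},{b,e},{b,g},{c,e},{c,g},{d,e},{d,g},{f,g},{a,c,g},{b,d,g},{c,d,e},{c,d,g}} U5={{d},{f},{b,d},{c,d},{c,f},{d,e},{d,f},{d,g},{f,g},{b,d,g},{c,d,e},{c,d,f},{c,d,g}}
  U14={{b,e},{b,g},{b,d,g}} U15={{b,d},{b,d,g}} U23={{a,c},{a,c,g}} U24={{a,g},{a,c,g}} U34={{c,e},{c,g},{a,c,g},{c,d,e},{c,d,g}} U35={{c,d},{c,f},{c,d,e},{c,d,f},{c,d,g}} U45={{d,e},{d,g},{f,g},{b,d,g},{c,d,e},{c,d,g}}
  U145={{b,d,g}} U234={{a,c,g}} U345={{c,d,e},{c,d,g}}
components per intersection:
  U1: {{b},{b,d},{b,e},{b,g},{b,d,g}}
  U2: {{a},{a,c},{a,g},{a,c,g}}
  U3: {{c},{a,c},{c,d},{c,e},{c,f},{c,g},{a,c,g},{c,d,e},{c,d,f},{c,d,g}}
  U4: {{e},{b,e},{c,e},{d,e},{c,d,e}} {{g},{a,g},{b,g},{c,g},{d,g},{f,g},{a,c,g},{b,d,g},{c,d,g}}
  U5: {{d},{f},{b,d},{c,d},{c,f},{d,e},{d,f},{d,g},{f,g},{b,d,g},{c,d,e},{c,d,f},{c,d,g}}
  U14: {{b,e}} {{b,g},{b,d,g}}
  U15: {{b,d},{b,d,g}}
  U23: {{a,c},{a,c,g}}
  U24: {{a,g},{a,c,g}}
  U34: {{c,e},{c,d,e}} {{c,g},{a,c,g},{c,d,g}}
  U35: {{c,d},{c,f},{c,d,e},{c,d,f},{c,d,g}}
  U45: {{d,e},{c,d,e}} {{d,g},{b,d,g},{c,d,g}} {{f,g}}
  U145: {{b,d,g}}
  U234: {{a,c,g}}
  U345: {{c,d,e}} {{c,d,g}}
C dims 6,11,4; δ0: rk 5, SNF 1^5; δ1: rk 4, SNF 1^4
Ȟ^0 = (6 − 5) − 0 = 1, so Ȟ^0 ≅ Z
Ȟ^1 = (11 − 4) − 5 = 2, so Ȟ^1 ≅ Z^2
Ȟ^2 = (4 − 0) − 4 = 0, so Ȟ^2 ≅ 0


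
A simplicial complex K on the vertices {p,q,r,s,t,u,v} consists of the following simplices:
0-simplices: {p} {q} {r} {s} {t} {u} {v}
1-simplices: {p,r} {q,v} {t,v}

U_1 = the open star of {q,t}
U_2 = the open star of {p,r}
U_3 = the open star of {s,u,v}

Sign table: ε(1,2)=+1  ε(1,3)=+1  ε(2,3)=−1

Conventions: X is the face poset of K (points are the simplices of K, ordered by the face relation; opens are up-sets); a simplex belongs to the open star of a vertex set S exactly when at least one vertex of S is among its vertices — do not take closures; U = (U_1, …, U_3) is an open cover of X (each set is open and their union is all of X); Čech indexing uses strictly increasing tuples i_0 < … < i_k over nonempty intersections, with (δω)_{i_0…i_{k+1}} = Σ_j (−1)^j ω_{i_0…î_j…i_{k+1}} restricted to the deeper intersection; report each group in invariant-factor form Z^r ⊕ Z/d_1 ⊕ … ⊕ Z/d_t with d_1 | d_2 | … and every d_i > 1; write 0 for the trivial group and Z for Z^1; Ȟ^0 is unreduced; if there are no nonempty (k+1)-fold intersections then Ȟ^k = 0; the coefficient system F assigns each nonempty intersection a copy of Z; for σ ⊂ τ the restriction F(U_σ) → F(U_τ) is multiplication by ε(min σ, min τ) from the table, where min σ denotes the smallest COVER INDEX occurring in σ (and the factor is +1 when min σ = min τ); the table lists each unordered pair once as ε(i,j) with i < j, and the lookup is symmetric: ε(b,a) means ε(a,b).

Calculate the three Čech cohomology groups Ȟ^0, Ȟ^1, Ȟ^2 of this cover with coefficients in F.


Ȟ^0 ≅ Z^2; Ȟ^1 ≅ 0; Ȟ^2 ≅ 0

nonempty overlaps:
  U1={{q},{t},{q,v},{t,v}} U2={{p},{r},{p,r}} U3={{s},{u},{v},{q,v},{t,v}}
  U13={{q,v},{t,v}}
C dims 3,1; δ0: rk 1, SNF 1^1
degree 0: 3−1−0 = 2 → Ȟ^0 ≅ Z^2
degree 1: 1−0−1 = 0 → Ȟ^1 ≅ 0
degree 2: 0−0−0 = 0 → Ȟ^2 ≅ 0


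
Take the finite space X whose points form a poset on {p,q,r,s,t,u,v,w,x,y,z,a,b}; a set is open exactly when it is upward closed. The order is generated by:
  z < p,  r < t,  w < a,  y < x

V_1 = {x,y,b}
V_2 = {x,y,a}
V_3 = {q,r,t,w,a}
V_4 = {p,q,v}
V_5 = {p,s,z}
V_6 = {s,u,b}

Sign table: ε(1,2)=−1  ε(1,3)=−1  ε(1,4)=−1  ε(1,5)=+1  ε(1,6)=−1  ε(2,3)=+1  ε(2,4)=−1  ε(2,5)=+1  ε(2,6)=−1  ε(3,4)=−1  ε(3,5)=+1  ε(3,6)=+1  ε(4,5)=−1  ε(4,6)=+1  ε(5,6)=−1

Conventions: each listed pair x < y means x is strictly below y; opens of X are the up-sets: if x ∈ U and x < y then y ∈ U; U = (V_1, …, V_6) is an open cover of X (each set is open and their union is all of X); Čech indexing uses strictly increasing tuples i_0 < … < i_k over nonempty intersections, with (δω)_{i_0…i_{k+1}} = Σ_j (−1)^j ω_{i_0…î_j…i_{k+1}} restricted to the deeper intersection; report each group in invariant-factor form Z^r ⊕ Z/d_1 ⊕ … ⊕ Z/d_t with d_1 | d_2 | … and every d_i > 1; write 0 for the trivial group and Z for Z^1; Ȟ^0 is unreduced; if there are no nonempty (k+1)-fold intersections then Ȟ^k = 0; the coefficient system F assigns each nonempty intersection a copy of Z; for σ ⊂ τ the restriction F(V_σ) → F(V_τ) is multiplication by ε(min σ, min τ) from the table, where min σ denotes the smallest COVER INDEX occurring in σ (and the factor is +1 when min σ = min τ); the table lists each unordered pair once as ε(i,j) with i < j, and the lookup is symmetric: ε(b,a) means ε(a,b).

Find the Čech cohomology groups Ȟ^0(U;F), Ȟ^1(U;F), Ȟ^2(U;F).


nerve of the cover:
  V12={x,y} V16={b} V23={a} V34={q} V45={p} V56={s}
C dims 6,6; δ0: rk 6, SNF 1^5·2
Ȟ^0 = (6 − 6) − 0 = 0, so Ȟ^0 ≅ 0
Ȟ^1 = (6 − 0) − 6 = 0 plus torsion [2], so Ȟ^1 ≅ Z/2
Ȟ^2 = (0 − 0) − 0 = 0, so Ȟ^2 ≅ 0

Ȟ^0 ≅ 0, Ȟ^1 ≅ Z/2, Ȟ^2 ≅ 0


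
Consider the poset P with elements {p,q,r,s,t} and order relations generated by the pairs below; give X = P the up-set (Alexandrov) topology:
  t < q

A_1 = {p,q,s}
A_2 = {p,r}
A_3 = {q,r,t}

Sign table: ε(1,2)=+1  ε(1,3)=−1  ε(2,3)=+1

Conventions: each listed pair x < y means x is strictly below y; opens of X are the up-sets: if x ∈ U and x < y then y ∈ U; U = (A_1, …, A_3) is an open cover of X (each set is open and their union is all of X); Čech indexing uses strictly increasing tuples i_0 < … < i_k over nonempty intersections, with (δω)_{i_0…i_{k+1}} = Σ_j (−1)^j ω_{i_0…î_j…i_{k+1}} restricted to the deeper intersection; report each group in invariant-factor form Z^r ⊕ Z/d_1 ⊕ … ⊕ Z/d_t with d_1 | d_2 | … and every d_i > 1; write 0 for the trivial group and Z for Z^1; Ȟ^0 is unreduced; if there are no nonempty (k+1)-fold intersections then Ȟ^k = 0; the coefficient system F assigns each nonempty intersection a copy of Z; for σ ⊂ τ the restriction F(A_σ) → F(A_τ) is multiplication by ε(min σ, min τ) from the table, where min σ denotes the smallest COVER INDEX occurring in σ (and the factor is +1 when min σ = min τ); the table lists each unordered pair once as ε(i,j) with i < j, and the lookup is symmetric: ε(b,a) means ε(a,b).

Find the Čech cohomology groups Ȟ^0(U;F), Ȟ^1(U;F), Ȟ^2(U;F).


Ȟ^0 ≅ 0; Ȟ^1 ≅ Z/2; Ȟ^2 ≅ 0

cover nerve:
  A12={p} A13={q} A23={r}
C dims 3,3; δ0: rk 3, SNF 1^2·2
Ȟ^0: (3−3)−0=0 ⇒ 0
Ȟ^1: (3−0)−3=0 plus torsion [2] ⇒ Z/2
Ȟ^2: (0−0)−0=0 ⇒ 0


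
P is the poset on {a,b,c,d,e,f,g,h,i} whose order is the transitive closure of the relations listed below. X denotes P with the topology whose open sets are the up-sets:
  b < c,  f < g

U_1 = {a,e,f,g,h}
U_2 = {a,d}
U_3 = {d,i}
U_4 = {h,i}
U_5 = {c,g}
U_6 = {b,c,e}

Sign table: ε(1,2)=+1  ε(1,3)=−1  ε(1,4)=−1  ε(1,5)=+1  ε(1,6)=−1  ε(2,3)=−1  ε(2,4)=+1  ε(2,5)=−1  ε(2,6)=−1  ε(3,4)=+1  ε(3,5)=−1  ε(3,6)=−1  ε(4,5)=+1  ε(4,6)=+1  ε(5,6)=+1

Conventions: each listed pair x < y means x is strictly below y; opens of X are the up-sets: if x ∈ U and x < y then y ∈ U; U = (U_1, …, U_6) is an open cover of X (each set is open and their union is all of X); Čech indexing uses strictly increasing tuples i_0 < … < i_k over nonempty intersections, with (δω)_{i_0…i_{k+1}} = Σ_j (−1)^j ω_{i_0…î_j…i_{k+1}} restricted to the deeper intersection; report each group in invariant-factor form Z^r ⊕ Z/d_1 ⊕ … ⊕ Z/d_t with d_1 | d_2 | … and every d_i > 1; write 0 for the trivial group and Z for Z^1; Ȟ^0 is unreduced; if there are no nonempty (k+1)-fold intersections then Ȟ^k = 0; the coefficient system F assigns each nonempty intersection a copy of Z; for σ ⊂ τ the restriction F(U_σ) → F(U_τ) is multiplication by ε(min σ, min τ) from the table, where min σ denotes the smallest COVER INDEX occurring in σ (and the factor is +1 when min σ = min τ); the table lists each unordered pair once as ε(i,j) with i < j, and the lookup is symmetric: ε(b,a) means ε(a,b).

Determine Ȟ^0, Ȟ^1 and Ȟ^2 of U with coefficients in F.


Ȟ^0(U;F) ≅ 0; Ȟ^1(U;F) ≅ Z ⊕ Z/2; Ȟ^2(U;F) ≅ 0

intersection data:
  U12={a} U14={h} U15={g} U16={e} U23={d} U34={i} U56={c}
C dims 6,7; δ0: rk 6, SNF 1^5·2
Ȟ^0 = (6 − 6) − 0 = 0, so Ȟ^0 ≅ 0
Ȟ^1 = (7 − 0) − 6 = 1 plus torsion [2], so Ȟ^1 ≅ Z ⊕ Z/2
Ȟ^2 = (0 − 0) − 0 = 0, so Ȟ^2 ≅ 0


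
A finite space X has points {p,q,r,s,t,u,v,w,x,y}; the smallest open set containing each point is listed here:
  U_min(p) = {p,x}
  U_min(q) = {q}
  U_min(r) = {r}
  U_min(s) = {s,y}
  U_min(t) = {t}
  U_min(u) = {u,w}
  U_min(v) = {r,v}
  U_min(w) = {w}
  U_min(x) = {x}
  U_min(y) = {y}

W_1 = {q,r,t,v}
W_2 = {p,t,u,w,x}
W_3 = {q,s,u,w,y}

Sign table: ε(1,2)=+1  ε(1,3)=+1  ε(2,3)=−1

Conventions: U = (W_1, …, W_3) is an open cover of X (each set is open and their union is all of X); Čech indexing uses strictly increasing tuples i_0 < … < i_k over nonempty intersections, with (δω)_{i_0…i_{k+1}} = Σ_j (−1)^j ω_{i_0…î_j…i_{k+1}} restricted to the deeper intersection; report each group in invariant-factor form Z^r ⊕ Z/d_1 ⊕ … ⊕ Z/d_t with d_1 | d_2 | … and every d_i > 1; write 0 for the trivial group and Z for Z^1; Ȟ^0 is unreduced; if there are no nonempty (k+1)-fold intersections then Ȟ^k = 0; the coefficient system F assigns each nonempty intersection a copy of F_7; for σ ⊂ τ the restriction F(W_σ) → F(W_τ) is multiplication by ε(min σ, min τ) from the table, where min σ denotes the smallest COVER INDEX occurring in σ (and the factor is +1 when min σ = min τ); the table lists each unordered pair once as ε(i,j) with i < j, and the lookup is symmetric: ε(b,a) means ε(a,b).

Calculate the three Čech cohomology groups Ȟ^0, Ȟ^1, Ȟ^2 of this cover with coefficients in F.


Ȟ^0(U;F) ≅ 0,  Ȟ^1(U;F) ≅ 0,  Ȟ^2(U;F) ≅ 0

intersection data:
  W12={t} W13={q} W23={u,w}
C dims 3,3; δ0: rk_F7 3
Ȟ^0 = (3 − 3) − 0 = 0, so Ȟ^0 ≅ 0
Ȟ^1 = (3 − 0) − 3 = 0, so Ȟ^1 ≅ 0
Ȟ^2 = (0 − 0) − 0 = 0, so Ȟ^2 ≅ 0


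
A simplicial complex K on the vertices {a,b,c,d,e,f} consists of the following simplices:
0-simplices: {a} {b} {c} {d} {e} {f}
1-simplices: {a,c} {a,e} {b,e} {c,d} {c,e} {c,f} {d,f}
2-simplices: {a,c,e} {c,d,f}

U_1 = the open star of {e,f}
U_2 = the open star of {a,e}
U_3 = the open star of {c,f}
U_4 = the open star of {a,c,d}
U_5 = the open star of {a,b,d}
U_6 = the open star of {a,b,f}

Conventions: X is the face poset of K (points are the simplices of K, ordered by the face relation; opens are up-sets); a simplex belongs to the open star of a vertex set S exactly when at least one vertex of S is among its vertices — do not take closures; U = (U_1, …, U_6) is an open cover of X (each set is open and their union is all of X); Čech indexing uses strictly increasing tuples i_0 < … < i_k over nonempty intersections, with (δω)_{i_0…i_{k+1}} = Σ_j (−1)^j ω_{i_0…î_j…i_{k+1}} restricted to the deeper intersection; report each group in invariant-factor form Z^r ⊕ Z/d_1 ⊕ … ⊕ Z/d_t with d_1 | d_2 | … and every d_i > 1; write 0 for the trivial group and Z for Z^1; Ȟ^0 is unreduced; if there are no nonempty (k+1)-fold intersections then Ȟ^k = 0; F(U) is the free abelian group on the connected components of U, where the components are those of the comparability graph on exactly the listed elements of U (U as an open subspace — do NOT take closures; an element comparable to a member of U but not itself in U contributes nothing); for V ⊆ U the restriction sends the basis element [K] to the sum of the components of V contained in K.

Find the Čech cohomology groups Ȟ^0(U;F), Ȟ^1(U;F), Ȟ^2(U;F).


nonempty overlaps:
  U1={{e},{f},{a,e},{b,e},{c,e},{c,f},{d,f},{a,c,e},{c,d,f}} U2={{a},{e},{a,c},{a,e},{b,e},{c,e},{a,c,e}} U3={{c},{f},{a,c},{c,d},{c,e},{c,f},{d,f},{a,c,e},{c,d,f}} U4={{a},{c},{d},{a,c},{a,e},{c,d},{c,e},{c,f},{d,f},{a,c,e},{c,d,f}} U5={{a},{b},{d},{a,c},{a,e},{b,e},{c,d},{d,f},{a,c,e},{c,d,f}} U6={{a},{b},{f},{a,c},{a,e},{b,e},{c,f},{d,f},{a,c,e},{c,d,f}}
  U12={{e},{a,e},{b,e},{c,e},{a,c,e}} U13={{f},{c,e},{c,f},{d,f},{a,c,e},{c,d,f}} U14={{a,e},{c,e},{c,f},{d,f},{a,c,e},{c,d,f}} U15={{a,e},{b,e},{d,f},{a,c,e},{c,d,f}} U16={{f},{a,e},{b,e},{c,f},{d,f},{a,c,e},{c,d,f}} U23={{a,c},{c,e},{a,c,e}} U24={{a},{a,c},{a,e},{c,e},{a,c,e}} U25={{a},{a,c},{a,e},{b,e},{a,c,e}} U26={{a},{a,c},{a,e},{b,e},{a,c,e}} U34={{c},{a,c},{c,d},{c,e},{c,f},{d,f},{a,c,e},{c,d,f}} U35={{a,c},{c,d},{d,f},{a,c,e},{c,d,f}} U36={{f},{a,c},{c,f},{d,f},{a,c,e},{c,d,f}} U45={{a},{d},{a,c},{a,e},{c,d},{d,f},{a,c,e},{c,d,f}} U46={{a},{a,c},{a,e},{c,f},{d,f},{a,c,e},{c,d,f}} U56={{a},{b},{a,c},{a,e},{b,e},{d,f},{a,c,e},{c,d,f}}
  U123={{c,e},{a,c,e}} U124={{a,e},{c,e},{a,c,e}} U125={{a,e},{b,e},{a,c,e}} U126={{a,e},{b,e},{a,c,e}} U134={{c,e},{c,f},{d,f},{a,c,e},{c,d,f}} U135={{d,f},{a,c,e},{c,d,f}} U136={{f},{c,f},{d,f},{a,c,e},{c,d,f}} U145={{a,e},{d,f},{a,c,e},{c,d,f}} U146={{a,e},{c,f},{d,f},{a,c,e},{c,d,f}} U156={{a,e},{b,e},{d,f},{a,c,e},{c,d,f}} U234={{a,c},{c,e},{a,c,e}} U235={{a,c},{a,c,e}} U236={{a,c},{a,c,e}} U245={{a},{a,c},{a,e},{a,c,e}} U246={{a},{a,c},{a,e},{a,c,e}} U256={{a},{a,c},{a,e},{b,e},{a,c,e}} U345={{a,c},{c,d},{d,f},{a,c,e},{c,d,f}} U346={{a,c},{c,f},{d,f},{a,c,e},{c,d,f}} U356={{a,c},{d,f},{a,c,e},{c,d,f}} U456={{a},{a,c},{a,e},{d,f},{a,c,e},{c,d,f}}
  U1234={{c,e},{a,c,e}} U1235={{a,c,e}} U1236={{a,c,e}} U1245={{a,e},{a,c,e}} U1246={{a,e},{a,c,e}} U1256={{a,e},{b,e},{a,c,e}} U1345={{d,f},{a,c,e},{c,d,f}} U1346={{c,f},{d,f},{a,c,e},{c,d,f}} U1356={{d,f},{a,c,e},{c,d,f}} U1456={{a,e},{d,f},{a,c,e},{c,d,f}} U2345={{a,c},{a,c,e}} U2346={{a,c},{a,c,e}} U2356={{a,c},{a,c,e}} U2456={{a},{a,c},{a,e},{a,c,e}} U3456={{a,c},{d,f},{a,c,e},{c,d,f}}
  U12345={{a,c,e}} U12346={{a,c,e}} U12356={{a,c,e}} U12456={{a,e},{a,c,e}} U13456={{d,f},{a,c,e},{c,d,f}} U23456={{a,c},{a,c,e}}
  U123456={{a,c,e}}
components per intersection:
  U1: {{e},{a,e},{b,e},{c,e},{a,c,e}} {{f},{c,f},{d,f},{c,d,f}}
  U2: {{a},{e},{a,c},{a,e},{b,e},{c,e},{a,c,e}}
  U3: {{c},{f},{a,c},{c,d},{c,e},{c,f},{d,f},{a,c,e},{c,d,f}}
  U4: {{a},{c},{d},{a,c},{a,e},{c,d},{c,e},{c,f},{d,f},{a,c,e},{c,d,f}}
  U5: {{a},{a,c},{a,e},{a,c,e}} {{b},{b,e}} {{d},{c,d},{d,f},{c,d,f}}
  U6: {{a},{a,c},{a,e},{a,c,e}} {{b},{b,e}} {{f},{c,f},{d,f},{c,d,f}}
  U12: {{e},{a,e},{b,e},{c,e},{a,c,e}}
  U13: {{f},{c,f},{d,f},{c,d,f}} {{c,e},{a,c,e}}
  U14: {{a,e},{c,e},{a,c,e}} {{c,f},{d,f},{c,d,f}}
  U15: {{a,e},{a,c,e}} {{b,e}} {{d,f},{c,d,f}}
  U16: {{f},{c,f},{d,f},{c,d,f}} {{a,e},{a,c,e}} {{b,e}}
  U23: {{a,c},{c,e},{a,c,e}}
  U24: {{a},{a,c},{a,e},{c,e},{a,c,e}}
  U25: {{a},{a,c},{a,e},{a,c,e}} {{b,e}}
  U26: {{a},{a,c},{a,e},{a,c,e}} {{b,e}}
  U34: {{c},{a,c},{c,d},{c,e},{c,f},{d,f},{a,c,e},{c,d,f}}
  U35: {{a,c},{a,c,e}} {{c,d},{d,f},{c,d,f}}
  U36: {{f},{c,f},{d,f},{c,d,f}} {{a,c},{a,c,e}}
  U45: {{a},{a,c},{a,e},{a,c,e}} {{d},{c,d},{d,f},{c,d,f}}
  U46: {{a},{a,c},{a,e},{a,c,e}} {{c,f},{d,f},{c,d,f}}
  U56: {{a},{a,c},{a,e},{a,c,e}} {{b},{b,e}} {{d,f},{c,d,f}}
  U123: {{c,e},{a,c,e}}
  U124: {{a,e},{c,e},{a,c,e}}
  U125: {{a,e},{a,c,e}} {{b,e}}
  U126: {{a,e},{a,c,e}} {{b,e}}
  U134: {{c,e},{a,c,e}} {{c,f},{d,f},{c,d,f}}
  U135: {{d,f},{c,d,f}} {{a,c,e}}
  U136: {{f},{c,f},{d,f},{c,d,f}} {{a,c,e}}
  U145: {{a,e},{a,c,e}} {{d,f},{c,d,f}}
  U146: {{a,e},{a,c,e}} {{c,f},{d,f},{c,d,f}}
  U156: {{a,e},{a,c,e}} {{b,e}} {{d,f},{c,d,f}}
  U234: {{a,c},{c,e},{a,c,e}}
  U235: {{a,c},{a,c,e}}
  U236: {{a,c},{a,c,e}}
  U245: {{a},{a,c},{a,e},{a,c,e}}
  U246: {{a},{a,c},{a,e},{a,c,e}}
  U256: {{a},{a,c},{a,e},{a,c,e}} {{b,e}}
  U345: {{a,c},{a,c,e}} {{c,d},{d,f},{c,d,f}}
  U346: {{a,c},{a,c,e}} {{c,f},{d,f},{c,d,f}}
  U356: {{a,c},{a,c,e}} {{d,f},{c,d,f}}
  U456: {{a},{a,c},{a,e},{a,c,e}} {{d,f},{c,d,f}}
  U1234: {{c,e},{a,c,e}}
  U1235: {{a,c,e}}
  U1236: {{a,c,e}}
  U1245: {{a,e},{a,c,e}}
  U1246: {{a,e},{a,c,e}}
  U1256: {{a,e},{a,c,e}} {{b,e}}
  U1345: {{d,f},{c,d,f}} {{a,c,e}}
  U1346: {{c,f},{d,f},{c,d,f}} {{a,c,e}}
  U1356: {{d,f},{c,d,f}} {{a,c,e}}
  U1456: {{a,e},{a,c,e}} {{d,f},{c,d,f}}
  U2345: {{a,c},{a,c,e}}
  U2346: {{a,c},{a,c,e}}
  U2356: {{a,c},{a,c,e}}
  U2456: {{a},{a,c},{a,e},{a,c,e}}
  U3456: {{a,c},{a,c,e}} {{d,f},{c,d,f}}
  U12345: {{a,c,e}}
  U12346: {{a,c,e}}
  U12356: {{a,c,e}}
  U12456: {{a,e},{a,c,e}}
  U13456: {{d,f},{c,d,f}} {{a,c,e}}
  U23456: {{a,c},{a,c,e}}
  U123456: {{a,c,e}}
C dims 11,29,34,21; δ0: rk 10, SNF 1^10; δ1: rk 19, SNF 1^19; δ2: rk 15, SNF 1^15
degree 0: 11−10−0 = 1 → Ȟ^0 ≅ Z
degree 1: 29−19−10 = 0 → Ȟ^1 ≅ 0
degree 2: 34−15−19 = 0 → Ȟ^2 ≅ 0

Ȟ^0 ≅ Z,  Ȟ^1 ≅ 0,  Ȟ^2 ≅ 0


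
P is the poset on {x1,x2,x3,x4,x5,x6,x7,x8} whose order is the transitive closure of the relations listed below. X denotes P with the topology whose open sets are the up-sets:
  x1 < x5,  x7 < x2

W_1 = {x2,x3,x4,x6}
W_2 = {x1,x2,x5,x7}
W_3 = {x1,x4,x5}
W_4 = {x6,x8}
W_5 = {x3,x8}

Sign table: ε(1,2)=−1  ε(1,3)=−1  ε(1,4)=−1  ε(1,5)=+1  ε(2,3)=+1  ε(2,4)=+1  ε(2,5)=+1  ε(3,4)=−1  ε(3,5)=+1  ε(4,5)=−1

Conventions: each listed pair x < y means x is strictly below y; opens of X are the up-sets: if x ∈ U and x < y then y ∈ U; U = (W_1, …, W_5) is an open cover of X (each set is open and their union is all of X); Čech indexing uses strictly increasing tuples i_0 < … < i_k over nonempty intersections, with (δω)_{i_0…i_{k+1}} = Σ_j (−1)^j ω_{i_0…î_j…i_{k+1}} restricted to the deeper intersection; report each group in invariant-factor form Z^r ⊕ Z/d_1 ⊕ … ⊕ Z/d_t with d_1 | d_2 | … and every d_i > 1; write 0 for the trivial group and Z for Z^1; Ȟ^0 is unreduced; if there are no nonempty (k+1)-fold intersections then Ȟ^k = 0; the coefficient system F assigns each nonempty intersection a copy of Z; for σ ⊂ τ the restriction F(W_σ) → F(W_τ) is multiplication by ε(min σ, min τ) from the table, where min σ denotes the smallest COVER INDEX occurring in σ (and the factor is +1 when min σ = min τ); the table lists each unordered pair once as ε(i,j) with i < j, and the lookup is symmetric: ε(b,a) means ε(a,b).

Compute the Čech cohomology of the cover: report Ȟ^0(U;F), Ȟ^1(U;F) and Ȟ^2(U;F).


nerve of the cover:
  W12={x2} W13={x4} W14={x6} W15={x3} W23={x1,x5} W45={x8}
C dims 5,6; δ0: rk 4, SNF 1^4
Ȟ^0 = (5 − 4) − 0 = 1, so Ȟ^0 ≅ Z
Ȟ^1 = (6 − 0) − 4 = 2, so Ȟ^1 ≅ Z^2
Ȟ^2 = (0 − 0) − 0 = 0, so Ȟ^2 ≅ 0

Ȟ^0 = Z; Ȟ^1 = Z^2; Ȟ^2 = 0


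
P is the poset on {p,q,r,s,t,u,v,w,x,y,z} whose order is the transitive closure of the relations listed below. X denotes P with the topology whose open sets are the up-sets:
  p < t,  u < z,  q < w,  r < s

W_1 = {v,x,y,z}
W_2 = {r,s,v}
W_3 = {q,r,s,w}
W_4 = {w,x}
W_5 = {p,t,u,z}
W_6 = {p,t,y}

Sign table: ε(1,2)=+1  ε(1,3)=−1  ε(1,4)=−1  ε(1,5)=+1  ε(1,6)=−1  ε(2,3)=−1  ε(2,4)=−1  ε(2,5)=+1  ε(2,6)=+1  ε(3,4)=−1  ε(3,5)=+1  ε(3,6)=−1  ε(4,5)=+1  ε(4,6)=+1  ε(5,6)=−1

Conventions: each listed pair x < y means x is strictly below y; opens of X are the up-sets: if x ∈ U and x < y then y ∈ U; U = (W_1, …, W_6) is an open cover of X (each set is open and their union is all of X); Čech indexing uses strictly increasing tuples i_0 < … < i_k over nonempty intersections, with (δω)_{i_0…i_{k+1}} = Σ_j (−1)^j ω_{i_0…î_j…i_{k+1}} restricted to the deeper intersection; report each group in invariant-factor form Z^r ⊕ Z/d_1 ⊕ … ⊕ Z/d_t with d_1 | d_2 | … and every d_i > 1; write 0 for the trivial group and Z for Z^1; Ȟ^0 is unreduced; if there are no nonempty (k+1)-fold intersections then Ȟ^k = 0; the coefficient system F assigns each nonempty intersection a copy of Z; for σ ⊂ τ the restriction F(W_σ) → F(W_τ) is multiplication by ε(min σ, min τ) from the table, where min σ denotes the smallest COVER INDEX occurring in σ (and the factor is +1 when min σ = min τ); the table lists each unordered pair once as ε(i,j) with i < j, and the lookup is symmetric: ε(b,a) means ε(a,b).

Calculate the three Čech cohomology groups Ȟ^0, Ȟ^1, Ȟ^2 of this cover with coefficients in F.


Ȟ^0 ≅ 0; Ȟ^1 ≅ Z ⊕ Z/2; Ȟ^2 ≅ 0

intersection data:
  W12={v} W14={x} W15={z} W16={y} W23={r,s} W34={w} W56={p,t}
C dims 6,7; δ0: rk 6, SNF 1^5·2
Ȟ^0 = (6 − 6) − 0 = 0, so Ȟ^0 ≅ 0
Ȟ^1 = (7 − 0) − 6 = 1 plus torsion [2], so Ȟ^1 ≅ Z ⊕ Z/2
Ȟ^2 = (0 − 0) − 0 = 0, so Ȟ^2 ≅ 0


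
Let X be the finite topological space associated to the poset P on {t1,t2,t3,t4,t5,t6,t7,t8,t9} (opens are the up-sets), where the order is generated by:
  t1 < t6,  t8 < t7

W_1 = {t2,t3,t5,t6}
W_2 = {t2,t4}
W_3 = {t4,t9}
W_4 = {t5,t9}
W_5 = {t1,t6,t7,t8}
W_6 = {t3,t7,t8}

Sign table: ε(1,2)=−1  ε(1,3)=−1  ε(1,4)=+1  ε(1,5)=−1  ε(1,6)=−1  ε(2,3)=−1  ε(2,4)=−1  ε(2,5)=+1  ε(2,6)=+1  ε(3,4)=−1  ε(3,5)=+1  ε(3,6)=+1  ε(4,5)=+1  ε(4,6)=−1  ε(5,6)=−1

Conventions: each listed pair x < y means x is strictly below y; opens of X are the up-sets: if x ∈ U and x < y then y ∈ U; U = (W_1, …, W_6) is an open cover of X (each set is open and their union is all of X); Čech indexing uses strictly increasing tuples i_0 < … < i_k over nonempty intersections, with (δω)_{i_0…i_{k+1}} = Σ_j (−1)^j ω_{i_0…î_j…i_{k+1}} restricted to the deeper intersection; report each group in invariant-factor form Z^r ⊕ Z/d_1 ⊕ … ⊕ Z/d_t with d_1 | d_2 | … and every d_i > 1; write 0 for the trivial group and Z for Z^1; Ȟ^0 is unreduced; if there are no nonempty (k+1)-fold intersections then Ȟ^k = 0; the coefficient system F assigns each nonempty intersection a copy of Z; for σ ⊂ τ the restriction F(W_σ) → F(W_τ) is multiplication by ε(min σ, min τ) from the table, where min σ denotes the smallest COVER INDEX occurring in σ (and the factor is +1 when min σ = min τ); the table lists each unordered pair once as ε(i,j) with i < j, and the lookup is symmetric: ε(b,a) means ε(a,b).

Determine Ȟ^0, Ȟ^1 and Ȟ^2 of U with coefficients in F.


nonempty overlaps:
  W12={t2} W14={t5} W15={t6} W16={t3} W23={t4} W34={t9} W56={t7,t8}
C dims 6,7; δ0: rk 6, SNF 1^5·2
degree 0: 6−6−0 = 0 → Ȟ^0 ≅ 0
degree 1: 7−0−6 = 1 plus torsion [2] → Ȟ^1 ≅ Z ⊕ Z/2
degree 2: 0−0−0 = 0 → Ȟ^2 ≅ 0

Ȟ^0 = 0,  Ȟ^1 = Z ⊕ Z/2,  Ȟ^2 = 0


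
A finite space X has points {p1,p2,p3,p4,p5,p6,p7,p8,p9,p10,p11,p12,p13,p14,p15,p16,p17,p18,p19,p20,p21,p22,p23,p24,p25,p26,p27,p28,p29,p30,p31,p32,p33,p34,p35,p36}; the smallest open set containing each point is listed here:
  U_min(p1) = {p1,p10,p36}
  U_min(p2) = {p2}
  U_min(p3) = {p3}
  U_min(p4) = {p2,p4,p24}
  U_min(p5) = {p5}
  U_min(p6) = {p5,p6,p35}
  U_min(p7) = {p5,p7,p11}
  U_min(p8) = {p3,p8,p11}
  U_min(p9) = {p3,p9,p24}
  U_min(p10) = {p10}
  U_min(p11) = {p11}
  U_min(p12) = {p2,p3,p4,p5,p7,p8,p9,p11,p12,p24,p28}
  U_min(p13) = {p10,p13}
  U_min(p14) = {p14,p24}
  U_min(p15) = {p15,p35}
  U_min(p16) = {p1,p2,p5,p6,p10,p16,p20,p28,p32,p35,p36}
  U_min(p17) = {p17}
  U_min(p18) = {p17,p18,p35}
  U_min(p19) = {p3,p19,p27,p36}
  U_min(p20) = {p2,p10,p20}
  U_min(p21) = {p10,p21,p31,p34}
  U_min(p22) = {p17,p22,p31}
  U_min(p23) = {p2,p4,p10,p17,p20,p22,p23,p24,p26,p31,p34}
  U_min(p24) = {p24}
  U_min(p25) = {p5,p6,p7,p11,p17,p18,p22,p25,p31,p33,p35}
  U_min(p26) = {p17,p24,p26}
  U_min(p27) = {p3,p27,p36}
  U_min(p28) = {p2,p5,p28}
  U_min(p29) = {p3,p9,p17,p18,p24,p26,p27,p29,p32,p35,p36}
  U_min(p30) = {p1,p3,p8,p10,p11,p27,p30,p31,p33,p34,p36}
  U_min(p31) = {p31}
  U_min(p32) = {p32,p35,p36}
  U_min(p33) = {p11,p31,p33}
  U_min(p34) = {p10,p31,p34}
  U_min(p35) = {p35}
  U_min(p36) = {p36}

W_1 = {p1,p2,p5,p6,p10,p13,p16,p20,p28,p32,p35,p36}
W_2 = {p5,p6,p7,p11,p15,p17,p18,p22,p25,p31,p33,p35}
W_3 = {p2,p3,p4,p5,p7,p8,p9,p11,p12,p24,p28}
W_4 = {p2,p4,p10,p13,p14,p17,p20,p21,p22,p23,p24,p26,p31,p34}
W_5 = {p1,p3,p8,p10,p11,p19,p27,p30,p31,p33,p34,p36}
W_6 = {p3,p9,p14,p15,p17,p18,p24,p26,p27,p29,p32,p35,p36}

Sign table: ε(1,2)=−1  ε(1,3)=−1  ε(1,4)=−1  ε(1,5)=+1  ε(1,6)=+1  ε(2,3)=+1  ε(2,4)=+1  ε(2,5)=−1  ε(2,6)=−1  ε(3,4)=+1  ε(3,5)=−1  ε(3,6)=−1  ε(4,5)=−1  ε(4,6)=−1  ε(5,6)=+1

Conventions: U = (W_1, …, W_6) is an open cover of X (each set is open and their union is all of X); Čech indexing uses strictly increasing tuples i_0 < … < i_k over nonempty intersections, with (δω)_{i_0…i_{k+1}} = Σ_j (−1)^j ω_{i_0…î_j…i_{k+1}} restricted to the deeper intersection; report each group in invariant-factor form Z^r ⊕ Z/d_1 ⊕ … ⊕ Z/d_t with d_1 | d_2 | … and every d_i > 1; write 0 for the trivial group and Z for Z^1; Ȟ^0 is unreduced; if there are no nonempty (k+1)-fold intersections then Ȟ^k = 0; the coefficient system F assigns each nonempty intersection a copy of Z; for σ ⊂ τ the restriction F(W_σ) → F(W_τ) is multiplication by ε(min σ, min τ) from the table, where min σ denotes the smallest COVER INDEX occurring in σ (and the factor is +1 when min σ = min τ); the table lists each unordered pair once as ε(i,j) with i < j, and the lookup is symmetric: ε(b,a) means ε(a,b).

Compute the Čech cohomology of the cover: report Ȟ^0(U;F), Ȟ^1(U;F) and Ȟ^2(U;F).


intersection data:
  W12={p5,p6,p35} W13={p2,p5,p28} W14={p2,p10,p13,p20} W15={p1,p10,p36} W16={p32,p35,p36} W23={p5,p7,p11} W24={p17,p22,p31} W25={p11,p31,p33} W26={p15,p17,p18,p35} W34={p2,p4,p24} W35={p3,p8,p11} W36={p3,p9,p24} W45={p10,p31,p34} W46={p14,p17,p24,p26} W56={p3,p27,p36}
  W123={p5} W126={p35} W134={p2} W145={p10} W156={p36} W235={p11} W245={p31} W246={p17} W346={p24} W356={p3}
C dims 6,15,10; δ0: rk 5, SNF 1^5; δ1: rk 10, SNF 1^9·2
Ȟ^0 = (6 − 5) − 0 = 1, so Ȟ^0 ≅ Z
Ȟ^1 = (15 − 10) − 5 = 0, so Ȟ^1 ≅ 0
Ȟ^2 = (10 − 0) − 10 = 0 plus torsion [2], so Ȟ^2 ≅ Z/2

Ȟ^0 = Z; Ȟ^1 = 0; Ȟ^2 = Z/2


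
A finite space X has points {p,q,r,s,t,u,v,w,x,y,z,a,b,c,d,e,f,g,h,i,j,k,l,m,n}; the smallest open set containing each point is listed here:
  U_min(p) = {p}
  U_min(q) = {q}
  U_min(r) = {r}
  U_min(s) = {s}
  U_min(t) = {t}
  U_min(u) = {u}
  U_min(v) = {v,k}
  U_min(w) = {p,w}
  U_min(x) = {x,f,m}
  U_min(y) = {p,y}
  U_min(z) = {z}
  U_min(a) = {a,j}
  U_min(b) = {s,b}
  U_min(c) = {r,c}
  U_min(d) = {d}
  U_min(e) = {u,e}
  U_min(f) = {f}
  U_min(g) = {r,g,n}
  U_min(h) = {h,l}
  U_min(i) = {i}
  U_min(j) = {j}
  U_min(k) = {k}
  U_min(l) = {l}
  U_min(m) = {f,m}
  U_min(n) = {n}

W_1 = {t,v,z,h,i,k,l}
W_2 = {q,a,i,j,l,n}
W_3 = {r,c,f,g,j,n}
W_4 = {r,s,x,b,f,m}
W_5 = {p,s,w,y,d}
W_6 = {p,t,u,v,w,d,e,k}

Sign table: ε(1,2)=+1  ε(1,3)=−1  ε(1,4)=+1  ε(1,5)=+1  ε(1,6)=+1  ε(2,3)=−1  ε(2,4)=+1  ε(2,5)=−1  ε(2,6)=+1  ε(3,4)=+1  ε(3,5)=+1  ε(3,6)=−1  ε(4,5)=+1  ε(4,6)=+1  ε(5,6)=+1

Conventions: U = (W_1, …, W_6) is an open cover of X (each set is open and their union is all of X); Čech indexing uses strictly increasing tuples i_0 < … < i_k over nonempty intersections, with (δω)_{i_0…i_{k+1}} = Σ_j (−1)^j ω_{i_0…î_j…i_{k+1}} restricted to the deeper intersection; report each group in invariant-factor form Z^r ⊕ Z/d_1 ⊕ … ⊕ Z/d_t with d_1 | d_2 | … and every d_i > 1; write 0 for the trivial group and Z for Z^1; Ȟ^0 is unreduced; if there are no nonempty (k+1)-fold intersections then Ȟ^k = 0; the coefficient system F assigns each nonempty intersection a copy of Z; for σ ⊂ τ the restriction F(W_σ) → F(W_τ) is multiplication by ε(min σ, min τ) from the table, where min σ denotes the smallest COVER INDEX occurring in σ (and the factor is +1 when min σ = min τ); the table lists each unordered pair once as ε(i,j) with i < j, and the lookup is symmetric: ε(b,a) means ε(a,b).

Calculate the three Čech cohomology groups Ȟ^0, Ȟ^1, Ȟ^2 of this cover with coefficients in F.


Ȟ^0(U;F) ≅ 0,  Ȟ^1(U;F) ≅ Z/2,  Ȟ^2(U;F) ≅ 0

nerve of the cover:
  W12={i,l} W16={t,v,k} W23={j,n} W34={r,f} W45={s} W56={p,w,d}
C dims 6,6; δ0: rk 6, SNF 1^5·2
Ȟ^0 = (6 − 6) − 0 = 0, so Ȟ^0 ≅ 0
Ȟ^1 = (6 − 0) − 6 = 0 plus torsion [2], so Ȟ^1 ≅ Z/2
Ȟ^2 = (0 − 0) − 0 = 0, so Ȟ^2 ≅ 0


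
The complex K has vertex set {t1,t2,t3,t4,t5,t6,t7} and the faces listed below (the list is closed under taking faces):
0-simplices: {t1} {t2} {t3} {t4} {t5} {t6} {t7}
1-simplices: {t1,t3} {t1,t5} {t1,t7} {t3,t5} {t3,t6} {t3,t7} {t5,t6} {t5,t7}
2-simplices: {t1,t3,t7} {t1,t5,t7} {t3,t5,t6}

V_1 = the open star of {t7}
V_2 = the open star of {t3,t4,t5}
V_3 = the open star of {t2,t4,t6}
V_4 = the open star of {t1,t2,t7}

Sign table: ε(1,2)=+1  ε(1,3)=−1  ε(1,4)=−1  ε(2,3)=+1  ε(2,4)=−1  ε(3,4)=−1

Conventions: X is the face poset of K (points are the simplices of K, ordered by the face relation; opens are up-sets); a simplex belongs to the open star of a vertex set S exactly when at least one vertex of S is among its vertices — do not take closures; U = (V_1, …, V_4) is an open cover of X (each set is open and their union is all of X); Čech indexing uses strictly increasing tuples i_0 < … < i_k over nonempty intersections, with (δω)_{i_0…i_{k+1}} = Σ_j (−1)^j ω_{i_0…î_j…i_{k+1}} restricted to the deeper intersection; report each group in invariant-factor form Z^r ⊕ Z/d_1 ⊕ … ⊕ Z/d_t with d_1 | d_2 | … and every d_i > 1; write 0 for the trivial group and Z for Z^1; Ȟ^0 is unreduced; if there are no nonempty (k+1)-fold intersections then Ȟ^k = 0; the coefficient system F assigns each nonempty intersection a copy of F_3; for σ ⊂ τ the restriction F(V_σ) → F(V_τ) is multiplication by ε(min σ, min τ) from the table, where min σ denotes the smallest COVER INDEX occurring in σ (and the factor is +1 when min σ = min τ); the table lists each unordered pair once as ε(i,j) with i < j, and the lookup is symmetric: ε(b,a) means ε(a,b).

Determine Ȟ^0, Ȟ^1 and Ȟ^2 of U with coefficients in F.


Ȟ^0 = Z/3, Ȟ^1 = Z/3 and Ȟ^2 = 0

nerve of the cover:
  V1={{t7},{t1,t7},{t3,t7},{t5,t7},{t1,t3,t7},{t1,t5,t7}} V2={{t3},{t4},{t5},{t1,t3},{t1,t5},{t3,t5},{t3,t6},{t3,t7},{t5,t6},{t5,t7},{t1,t3,t7},{t1,t5,t7},{t3,t5,t6}} V3={{t2},{t4},{t6},{t3,t6},{t5,t6},{t3,t5,t6}} V4={{t1},{t2},{t7},{t1,t3},{t1,t5},{t1,t7},{t3,t7},{t5,t7},{t1,t3,t7},{t1,t5,t7}}
  V12={{t3,t7},{t5,t7},{t1,t3,t7},{t1,t5,t7}} V14={{t7},{t1,t7},{t3,t7},{t5,t7},{t1,t3,t7},{t1,t5,t7}} V23={{t4},{t3,t6},{t5,t6},{t3,t5,t6}} V24={{t1,t3},{t1,t5},{t3,t7},{t5,t7},{t1,t3,t7},{t1,t5,t7}} V34={{t2}}
  V124={{t3,t7},{t5,t7},{t1,t3,t7},{t1,t5,t7}}
C dims 4,5,1; δ0: rk_F3 3; δ1: rk_F3 1
Ȟ^0 = (4 − 3) − 0 = 1, so Ȟ^0 ≅ Z/3
Ȟ^1 = (5 − 1) − 3 = 1, so Ȟ^1 ≅ Z/3
Ȟ^2 = (1 − 0) − 1 = 0, so Ȟ^2 ≅ 0


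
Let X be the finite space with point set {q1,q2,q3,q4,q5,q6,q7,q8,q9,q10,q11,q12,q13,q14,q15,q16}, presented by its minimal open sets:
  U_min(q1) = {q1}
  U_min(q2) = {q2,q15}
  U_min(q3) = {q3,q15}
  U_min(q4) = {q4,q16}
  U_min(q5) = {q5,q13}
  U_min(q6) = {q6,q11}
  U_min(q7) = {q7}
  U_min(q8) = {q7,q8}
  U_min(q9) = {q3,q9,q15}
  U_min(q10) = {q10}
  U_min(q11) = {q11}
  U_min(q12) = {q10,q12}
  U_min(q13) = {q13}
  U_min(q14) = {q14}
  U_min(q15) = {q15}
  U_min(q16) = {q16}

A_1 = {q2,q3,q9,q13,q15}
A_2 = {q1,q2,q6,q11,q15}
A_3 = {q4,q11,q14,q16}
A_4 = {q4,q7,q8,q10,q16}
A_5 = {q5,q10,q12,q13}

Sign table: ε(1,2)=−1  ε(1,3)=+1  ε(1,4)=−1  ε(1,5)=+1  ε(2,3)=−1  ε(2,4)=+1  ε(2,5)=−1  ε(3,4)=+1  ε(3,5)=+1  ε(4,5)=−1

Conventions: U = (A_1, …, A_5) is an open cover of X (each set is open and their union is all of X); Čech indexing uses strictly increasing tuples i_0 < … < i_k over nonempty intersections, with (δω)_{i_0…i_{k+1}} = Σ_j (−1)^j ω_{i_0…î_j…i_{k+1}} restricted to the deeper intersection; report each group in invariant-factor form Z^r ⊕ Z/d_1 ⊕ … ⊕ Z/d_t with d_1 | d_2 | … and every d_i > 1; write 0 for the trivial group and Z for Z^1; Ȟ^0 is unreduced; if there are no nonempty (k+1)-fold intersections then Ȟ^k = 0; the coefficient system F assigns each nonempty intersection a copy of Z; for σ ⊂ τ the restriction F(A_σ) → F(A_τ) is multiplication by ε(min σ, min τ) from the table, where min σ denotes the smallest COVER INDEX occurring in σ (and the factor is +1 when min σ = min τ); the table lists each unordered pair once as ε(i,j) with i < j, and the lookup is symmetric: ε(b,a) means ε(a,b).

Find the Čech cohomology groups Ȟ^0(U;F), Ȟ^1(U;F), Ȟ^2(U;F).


Ȟ^0 ≅ 0, Ȟ^1 ≅ Z/2, Ȟ^2 ≅ 0

cover nerve:
  A12={q2,q15} A15={q13} A23={q11} A34={q4,q16} A45={q10}
C dims 5,5; δ0: rk 5, SNF 1^4·2
Ȟ^0: (5−5)−0=0 ⇒ 0
Ȟ^1: (5−0)−5=0 plus torsion [2] ⇒ Z/2
Ȟ^2: (0−0)−0=0 ⇒ 0
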